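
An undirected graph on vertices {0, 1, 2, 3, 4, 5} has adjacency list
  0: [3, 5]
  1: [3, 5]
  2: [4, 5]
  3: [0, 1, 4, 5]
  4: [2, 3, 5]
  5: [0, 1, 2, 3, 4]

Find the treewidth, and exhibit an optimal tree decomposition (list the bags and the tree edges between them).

Treewidth 2.
One such decomposition:
Bags: B1 = {0, 3, 5}  B2 = {1, 3, 5}  B3 = {3, 4, 5}  B4 = {2, 4, 5}
Tree: B1–B2, B2–B3, B3–B4

Every bag has size at most 3, so the width is 3 − 1 = 2 and tw(G) ≤ 2. On the other hand G contains the 3-clique {2, 4, 5}. A clique must lie in a single bag of any decomposition, so no decomposition can have width below 2. Hence tw(G) = 2 exactly.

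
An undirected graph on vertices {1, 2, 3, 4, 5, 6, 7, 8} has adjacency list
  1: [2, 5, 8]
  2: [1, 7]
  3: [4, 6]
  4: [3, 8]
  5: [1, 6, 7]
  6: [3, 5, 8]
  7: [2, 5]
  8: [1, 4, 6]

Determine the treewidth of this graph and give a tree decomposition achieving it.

Every bag has size at most 3, so the width is 3 − 1 = 2 and tw(G) ≤ 2. The edges 2–7–5–1–2 form a cycle, so G is not a tree and its treewidth is at least 2. The upper and lower bounds meet at 2, so that is the treewidth.

Treewidth 2.
One optimal decomposition is:
Bags: B1 = {1, 2, 7}  B2 = {1, 5, 7}  B3 = {1, 5, 8}  B4 = {5, 6, 8}  B5 = {4, 6, 8}  B6 = {3, 4, 6}
Tree: B1–B2, B2–B3, B3–B4, B4–B5, B5–B6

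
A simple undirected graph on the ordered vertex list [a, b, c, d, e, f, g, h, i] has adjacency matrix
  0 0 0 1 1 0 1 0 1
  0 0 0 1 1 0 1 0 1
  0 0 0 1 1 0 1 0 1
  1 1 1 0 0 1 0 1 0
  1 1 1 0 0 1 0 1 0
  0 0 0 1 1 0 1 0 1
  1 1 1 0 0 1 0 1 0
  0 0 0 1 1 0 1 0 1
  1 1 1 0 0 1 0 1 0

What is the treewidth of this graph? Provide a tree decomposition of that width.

Treewidth 4.
Bags: B1 = {d, e, f, g, i}  B2 = {a, d, e, g, i}  B3 = {d, e, g, h, i}  B4 = {b, d, e, g, i}  B5 = {c, d, e, g, i}
Tree: B1–B2, B2–B3, B3–B4, B4–B5

The largest bag has 5 vertices, giving width 4; this decomposition certifies tw(G) ≤ 4. For the lower bound: the 5 vertex sets {e,f}, {a,d}, {h,i}, {g}, {b} are disjoint, each induces a connected subgraph, and every pair is joined by at least one edge of G. Contracting each set to a single vertex therefore yields K_{5} as a minor, and since treewidth is minor-monotone, tw(G) ≥ tw(K_{5}) = 4. The upper and lower bounds meet at 4, so that is the treewidth.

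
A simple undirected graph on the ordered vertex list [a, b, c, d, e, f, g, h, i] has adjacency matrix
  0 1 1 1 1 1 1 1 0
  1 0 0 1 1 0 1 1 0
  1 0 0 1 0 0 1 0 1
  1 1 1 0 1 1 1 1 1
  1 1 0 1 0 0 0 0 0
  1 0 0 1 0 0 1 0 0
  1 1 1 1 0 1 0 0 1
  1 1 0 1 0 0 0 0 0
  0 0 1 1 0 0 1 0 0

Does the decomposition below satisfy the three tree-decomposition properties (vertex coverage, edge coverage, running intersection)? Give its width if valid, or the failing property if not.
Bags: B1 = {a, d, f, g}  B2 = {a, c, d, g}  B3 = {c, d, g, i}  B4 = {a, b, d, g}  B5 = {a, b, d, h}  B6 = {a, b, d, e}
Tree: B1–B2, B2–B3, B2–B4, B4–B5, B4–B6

Vertex coverage: the bags together contain {a, b, c, d, e, f, g, h, i}, the full vertex set. Edge coverage: each edge of G has both endpoints in at least one bag. Running intersection: for every vertex, the bags containing it form a connected subtree. All three properties hold, so this is a valid tree decomposition of width max|bag| − 1 = 3, and hence tw(G) ≤ 3.

Yes; width 3.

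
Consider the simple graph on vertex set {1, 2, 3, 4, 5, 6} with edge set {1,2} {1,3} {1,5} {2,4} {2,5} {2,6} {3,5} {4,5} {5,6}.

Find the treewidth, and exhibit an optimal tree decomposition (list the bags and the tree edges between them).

Treewidth 2.
One optimal decomposition is:
Bags: B1 = {1, 2, 5}  B2 = {2, 5, 6}  B3 = {1, 3, 5}  B4 = {2, 4, 5}
Tree: B1–B2, B1–B3, B2–B4

Each bag holds 3 vertices, so the decomposition has width 2, which upper-bounds the treewidth. On the other hand G contains the 3-clique {1, 2, 5}. A clique must lie in a single bag of any decomposition, so no decomposition can have width below 2. Therefore the treewidth is 2.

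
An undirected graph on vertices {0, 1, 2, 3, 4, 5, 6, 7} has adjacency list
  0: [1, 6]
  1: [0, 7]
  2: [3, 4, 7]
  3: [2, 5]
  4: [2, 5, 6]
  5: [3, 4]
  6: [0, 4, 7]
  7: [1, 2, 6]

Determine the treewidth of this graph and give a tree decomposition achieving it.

Every bag has size at most 3, so the width is 3 − 1 = 2 and tw(G) ≤ 2. Since 3–5–4–2–3 is a cycle in G, G is not acyclic. Forests are exactly the graphs of treewidth ≤ 1, so tw(G) ≥ 2. Combining the bounds, tw(G) = 2.

Treewidth 2.
One optimal decomposition is:
Bags: B1 = {2, 3, 5}  B2 = {2, 4, 5}  B3 = {2, 4, 7}  B4 = {4, 6, 7}  B5 = {1, 6, 7}  B6 = {0, 1, 6}
Tree: B1–B2, B2–B3, B3–B4, B4–B5, B5–B6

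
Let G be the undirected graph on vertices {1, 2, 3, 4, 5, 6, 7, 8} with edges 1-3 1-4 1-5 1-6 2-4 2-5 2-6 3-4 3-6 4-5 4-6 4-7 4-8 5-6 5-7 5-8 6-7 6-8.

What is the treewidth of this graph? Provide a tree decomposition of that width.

Treewidth 3.
One such decomposition:
Bags: B1 = {1, 4, 5, 6}  B2 = {2, 4, 5, 6}  B3 = {1, 3, 4, 6}  B4 = {4, 5, 6, 7}  B5 = {4, 5, 6, 8}
Tree: B1–B2, B1–B3, B1–B4, B1–B5

The largest bag has 4 vertices, giving width 3; this decomposition certifies tw(G) ≤ 3. For the lower bound, the 4 vertices {1, 3, 4, 6} are pairwise adjacent, and any tree decomposition puts a clique entirely inside one bag — forcing width ≥ 3. Therefore the treewidth is 3.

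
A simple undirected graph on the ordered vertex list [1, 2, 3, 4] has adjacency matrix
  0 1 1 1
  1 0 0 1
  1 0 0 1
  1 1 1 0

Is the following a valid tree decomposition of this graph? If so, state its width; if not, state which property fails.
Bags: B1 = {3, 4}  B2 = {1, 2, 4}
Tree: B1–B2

A tree decomposition must satisfy three properties: every vertex lies in some bag; for every edge, both endpoints lie together in some bag; and for every vertex, the bags containing it form a connected subtree. Here edge (1,3) lies in no bag, so the decomposition is invalid.

No — edge (1,3) lies in no bag.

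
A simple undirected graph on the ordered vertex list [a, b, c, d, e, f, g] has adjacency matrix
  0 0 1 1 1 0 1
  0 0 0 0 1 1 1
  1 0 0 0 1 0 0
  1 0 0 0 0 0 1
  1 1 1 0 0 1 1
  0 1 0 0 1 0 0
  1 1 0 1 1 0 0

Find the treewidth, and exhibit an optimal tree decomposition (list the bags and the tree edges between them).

The largest bag has 3 vertices, giving width 2; this decomposition certifies tw(G) ≤ 2. For the lower bound, the 3 vertices {a, d, g} are pairwise adjacent, and any tree decomposition puts a clique entirely inside one bag — forcing width ≥ 2. Combining the bounds, tw(G) = 2.

Treewidth 2.
Bags: B1 = {b, e, g}  B2 = {b, e, f}  B3 = {a, e, g}  B4 = {a, d, g}  B5 = {a, c, e}
Tree: B1–B2, B1–B3, B3–B4, B3–B5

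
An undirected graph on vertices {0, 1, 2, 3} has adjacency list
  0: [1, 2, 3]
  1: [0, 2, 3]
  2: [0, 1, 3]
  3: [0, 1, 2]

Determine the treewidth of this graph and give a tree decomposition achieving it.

Treewidth 3.
One optimal decomposition is:
Bags: B1 = {0, 1, 2, 3}
Tree: (single bag)

With just one bag of size 4, the width is 4 − 1 = 3, so tw(G) ≤ 3. On the other hand G contains the 4-clique {0, 1, 2, 3}. A clique must lie in a single bag of any decomposition, so no decomposition can have width below 3. Hence tw(G) = 3 exactly.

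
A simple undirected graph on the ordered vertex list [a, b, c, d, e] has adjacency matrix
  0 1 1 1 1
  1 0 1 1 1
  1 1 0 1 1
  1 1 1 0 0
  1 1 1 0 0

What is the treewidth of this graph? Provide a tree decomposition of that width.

Treewidth 3.
One such decomposition:
Bags: B1 = {a, b, c, d}  B2 = {a, b, c, e}
Tree: B1–B2

Every bag has size at most 4, so the width is 4 − 1 = 3 and tw(G) ≤ 3. On the other hand G contains the 4-clique {a, b, c, d}. A clique must lie in a single bag of any decomposition, so no decomposition can have width below 3. The upper and lower bounds meet at 3, so that is the treewidth.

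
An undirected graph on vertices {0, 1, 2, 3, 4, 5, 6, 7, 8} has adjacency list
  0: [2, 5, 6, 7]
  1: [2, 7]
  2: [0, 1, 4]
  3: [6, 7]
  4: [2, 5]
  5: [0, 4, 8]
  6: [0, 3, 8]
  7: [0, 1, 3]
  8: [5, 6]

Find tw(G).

3

A width-3 tree decomposition is:
Bags: B1 = {3, 6, 7, 8}  B2 = {0, 6, 7, 8}  B3 = {0, 5, 7, 8}  B4 = {0, 1, 5, 7}  B5 = {0, 1, 2, 5}  B6 = {1, 2, 4, 5}
Tree: B1–B2, B2–B3, B3–B4, B4–B5, B5–B6
Each bag holds 4 vertices, so the decomposition has width 3, which upper-bounds the treewidth. For the lower bound: the 4 vertex sets {3,6,8}, {7}, {0}, {1,2,4,5} are disjoint, each induces a connected subgraph, and every pair is joined by at least one edge of G. Contracting each set to a single vertex therefore yields K_{4} as a minor, and since treewidth is minor-monotone, tw(G) ≥ tw(K_{4}) = 3. The upper and lower bounds meet at 3, so that is the treewidth.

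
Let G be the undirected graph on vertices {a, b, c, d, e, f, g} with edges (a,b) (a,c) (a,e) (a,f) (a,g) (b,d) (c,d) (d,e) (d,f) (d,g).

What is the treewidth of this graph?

2

A width-2 tree decomposition is:
Bags: B1 = {a, c, d}  B2 = {a, d, f}  B3 = {a, b, d}  B4 = {a, d, g}  B5 = {a, d, e}
Tree: B1–B2, B2–B3, B3–B4, B4–B5
Every bag has size at most 3, so the width is 3 − 1 = 2 and tw(G) ≤ 2. Since a–c–d–f–a is a cycle in G, G is not acyclic. Forests are exactly the graphs of treewidth ≤ 1, so tw(G) ≥ 2. Hence tw(G) = 2 exactly.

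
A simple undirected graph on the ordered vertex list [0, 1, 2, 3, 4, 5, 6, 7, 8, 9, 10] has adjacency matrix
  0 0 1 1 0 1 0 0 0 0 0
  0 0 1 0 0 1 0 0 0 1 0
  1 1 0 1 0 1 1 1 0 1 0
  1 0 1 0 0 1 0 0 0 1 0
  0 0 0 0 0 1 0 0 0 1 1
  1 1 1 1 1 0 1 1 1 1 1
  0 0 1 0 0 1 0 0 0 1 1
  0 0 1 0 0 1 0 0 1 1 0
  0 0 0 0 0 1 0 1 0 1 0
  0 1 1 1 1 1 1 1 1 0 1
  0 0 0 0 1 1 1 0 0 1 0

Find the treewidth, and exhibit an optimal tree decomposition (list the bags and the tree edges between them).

Treewidth 3.
Bags: B1 = {2, 5, 6, 9}  B2 = {5, 6, 9, 10}  B3 = {2, 5, 7, 9}  B4 = {5, 7, 8, 9}  B5 = {4, 5, 9, 10}  B6 = {2, 3, 5, 9}  B7 = {0, 2, 3, 5}  B8 = {1, 2, 5, 9}
Tree: B1–B2, B1–B3, B3–B4, B2–B5, B1–B6, B6–B7, B6–B8

The largest bag has 4 vertices, giving width 3; this decomposition certifies tw(G) ≤ 3. On the other hand G contains the 4-clique {0, 2, 3, 5}. A clique must lie in a single bag of any decomposition, so no decomposition can have width below 3. Hence tw(G) = 3 exactly.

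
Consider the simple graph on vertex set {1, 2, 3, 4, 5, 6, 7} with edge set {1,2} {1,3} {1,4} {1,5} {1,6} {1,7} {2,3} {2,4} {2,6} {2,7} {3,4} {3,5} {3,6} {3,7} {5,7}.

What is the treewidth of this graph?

3

A width-3 tree decomposition is:
Bags: B1 = {1, 2, 3, 7}  B2 = {1, 2, 3, 4}  B3 = {1, 2, 3, 6}  B4 = {1, 3, 5, 7}
Tree: B1–B2, B1–B3, B1–B4
Every bag has size at most 4, so the width is 4 − 1 = 3 and tw(G) ≤ 3. On the other hand G contains the 4-clique {1, 2, 3, 4}. A clique must lie in a single bag of any decomposition, so no decomposition can have width below 3. Therefore the treewidth is 3.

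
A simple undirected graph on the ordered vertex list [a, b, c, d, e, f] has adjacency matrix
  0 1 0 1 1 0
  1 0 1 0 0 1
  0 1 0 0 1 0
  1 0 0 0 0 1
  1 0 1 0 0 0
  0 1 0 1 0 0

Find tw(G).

2

A width-2 tree decomposition is:
Bags: B1 = {a, d, f}  B2 = {a, b, f}  B3 = {a, b, e}  B4 = {b, c, e}
Tree: B1–B2, B2–B3, B3–B4
Each bag holds 3 vertices, so the decomposition has width 2, which upper-bounds the treewidth. Since d–f–b–a–d is a cycle in G, G is not acyclic. Forests are exactly the graphs of treewidth ≤ 1, so tw(G) ≥ 2. Combining the bounds, tw(G) = 2.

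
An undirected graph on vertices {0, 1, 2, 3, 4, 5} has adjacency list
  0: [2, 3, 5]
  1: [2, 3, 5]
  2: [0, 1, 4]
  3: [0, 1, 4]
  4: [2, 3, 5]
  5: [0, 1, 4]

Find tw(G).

A width-3 tree decomposition is:
Bags: B1 = {1, 2, 3, 5}  B2 = {2, 3, 4, 5}  B3 = {0, 2, 3, 5}
Tree: B1–B2, B2–B3
Every bag has size at most 4, so the width is 4 − 1 = 3 and tw(G) ≤ 3. For the lower bound: the 4 vertex sets {1,2}, {4,5}, {3}, {0} are disjoint, each induces a connected subgraph, and every pair is joined by at least one edge of G. Contracting each set to a single vertex therefore yields K_{4} as a minor, and since treewidth is minor-monotone, tw(G) ≥ tw(K_{4}) = 3. The upper and lower bounds meet at 3, so that is the treewidth.

3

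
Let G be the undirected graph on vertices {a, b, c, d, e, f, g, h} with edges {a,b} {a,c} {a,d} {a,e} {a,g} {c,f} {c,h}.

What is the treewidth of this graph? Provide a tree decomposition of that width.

The largest bag has 2 vertices, giving width 1; this decomposition certifies tw(G) ≤ 1. Any graph with an edge has treewidth ≥ 1, and G has the edge h–c. Combining the bounds, tw(G) = 1.

Treewidth 1.
One such decomposition:
Bags: B1 = {c, h}  B2 = {c, f}  B3 = {a, c}  B4 = {a, b}  B5 = {a, g}  B6 = {a, d}  B7 = {a, e}
Tree: B1–B2, B2–B3, B3–B4, B4–B5, B4–B6, B3–B7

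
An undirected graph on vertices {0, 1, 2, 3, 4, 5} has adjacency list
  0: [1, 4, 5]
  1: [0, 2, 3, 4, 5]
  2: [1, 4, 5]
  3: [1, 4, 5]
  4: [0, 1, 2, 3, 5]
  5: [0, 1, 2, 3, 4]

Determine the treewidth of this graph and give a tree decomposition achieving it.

Each bag holds 4 vertices, so the decomposition has width 3, which upper-bounds the treewidth. Conversely, {0, 1, 4, 5} is a clique of size 4, and the vertices of any clique must share a bag in every tree decomposition; so some bag has ≥ 4 vertices and tw(G) ≥ 3. Therefore the treewidth is 3.

Treewidth 3.
One optimal decomposition is:
Bags: B1 = {0, 1, 4, 5}  B2 = {1, 2, 4, 5}  B3 = {1, 3, 4, 5}
Tree: B1–B2, B2–B3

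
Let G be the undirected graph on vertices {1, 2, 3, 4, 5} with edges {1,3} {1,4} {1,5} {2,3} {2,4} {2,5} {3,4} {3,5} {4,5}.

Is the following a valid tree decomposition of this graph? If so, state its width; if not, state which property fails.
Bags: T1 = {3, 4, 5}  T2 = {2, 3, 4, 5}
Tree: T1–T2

A tree decomposition must satisfy three properties: every vertex lies in some bag; for every edge, both endpoints lie together in some bag; and for every vertex, the bags containing it form a connected subtree. Here vertex 1 appears in no bag, so the decomposition is invalid.

No — vertex 1 appears in no bag.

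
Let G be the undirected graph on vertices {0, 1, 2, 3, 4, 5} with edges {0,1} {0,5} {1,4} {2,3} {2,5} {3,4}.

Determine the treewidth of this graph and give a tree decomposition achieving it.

The largest bag has 3 vertices, giving width 2; this decomposition certifies tw(G) ≤ 2. The edges 1–0–5–2–3–4–1 form a cycle, so G is not a tree and its treewidth is at least 2. The upper and lower bounds meet at 2, so that is the treewidth.

Treewidth 2.
One such decomposition:
Bags: B1 = {0, 1, 5}  B2 = {1, 2, 5}  B3 = {1, 2, 3}  B4 = {1, 3, 4}
Tree: B1–B2, B2–B3, B3–B4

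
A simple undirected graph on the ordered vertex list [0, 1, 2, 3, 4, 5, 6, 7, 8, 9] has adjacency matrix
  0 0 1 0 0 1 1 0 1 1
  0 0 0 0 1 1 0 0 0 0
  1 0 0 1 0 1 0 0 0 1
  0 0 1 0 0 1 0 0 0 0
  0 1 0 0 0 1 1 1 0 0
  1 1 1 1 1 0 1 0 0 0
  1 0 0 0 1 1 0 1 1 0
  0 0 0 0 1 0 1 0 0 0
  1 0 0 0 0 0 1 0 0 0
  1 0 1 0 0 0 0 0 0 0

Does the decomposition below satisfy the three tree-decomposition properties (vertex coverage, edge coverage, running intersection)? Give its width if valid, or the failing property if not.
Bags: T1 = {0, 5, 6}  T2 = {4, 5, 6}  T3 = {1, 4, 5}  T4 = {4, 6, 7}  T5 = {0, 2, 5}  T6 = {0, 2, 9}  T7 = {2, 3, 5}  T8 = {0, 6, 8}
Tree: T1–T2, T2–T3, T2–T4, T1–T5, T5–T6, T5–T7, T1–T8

Yes; width 2.

Vertex coverage: the bags together contain {0, 1, 2, 3, 4, 5, 6, 7, 8, 9}, the full vertex set. Edge coverage: each edge of G has both endpoints in at least one bag. Running intersection: for every vertex, the bags containing it form a connected subtree. All three properties hold, so this is a valid tree decomposition of width max|bag| − 1 = 2, and hence tw(G) ≤ 2.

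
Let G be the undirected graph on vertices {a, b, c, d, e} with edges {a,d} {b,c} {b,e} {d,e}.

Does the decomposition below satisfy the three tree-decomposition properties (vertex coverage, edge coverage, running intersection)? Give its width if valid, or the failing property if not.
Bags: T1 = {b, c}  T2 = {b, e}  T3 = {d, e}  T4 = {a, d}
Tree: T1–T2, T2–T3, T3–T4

Vertex coverage: the bags together contain {a, b, c, d, e}, the full vertex set. Edge coverage: each edge of G has both endpoints in at least one bag. Running intersection: for every vertex, the bags containing it form a connected subtree. All three properties hold, so this is a valid tree decomposition of width max|bag| − 1 = 1, and hence tw(G) ≤ 1.

Yes; width 1.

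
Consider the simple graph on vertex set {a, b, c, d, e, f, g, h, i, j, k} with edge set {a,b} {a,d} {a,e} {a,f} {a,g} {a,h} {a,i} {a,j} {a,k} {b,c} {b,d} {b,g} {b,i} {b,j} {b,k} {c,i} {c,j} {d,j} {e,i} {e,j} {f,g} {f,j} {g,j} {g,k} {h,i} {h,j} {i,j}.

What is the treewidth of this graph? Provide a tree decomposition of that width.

The largest bag has 4 vertices, giving width 3; this decomposition certifies tw(G) ≤ 3. On the other hand G contains the 4-clique {b, c, i, j}. A clique must lie in a single bag of any decomposition, so no decomposition can have width below 3. Therefore the treewidth is 3.

Treewidth 3.
One such decomposition:
Bags: B1 = {a, b, i, j}  B2 = {a, b, g, j}  B3 = {a, b, d, j}  B4 = {a, b, g, k}  B5 = {a, e, i, j}  B6 = {a, f, g, j}  B7 = {a, h, i, j}  B8 = {b, c, i, j}
Tree: B1–B2, B1–B3, B2–B4, B1–B5, B2–B6, B5–B7, B1–B8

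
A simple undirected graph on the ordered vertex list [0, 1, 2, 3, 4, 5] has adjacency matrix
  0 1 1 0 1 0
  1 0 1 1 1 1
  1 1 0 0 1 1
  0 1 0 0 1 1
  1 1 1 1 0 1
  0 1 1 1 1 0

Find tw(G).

3

A width-3 tree decomposition is:
Bags: B1 = {1, 2, 4, 5}  B2 = {0, 1, 2, 4}  B3 = {1, 3, 4, 5}
Tree: B1–B2, B1–B3
The largest bag has 4 vertices, giving width 3; this decomposition certifies tw(G) ≤ 3. On the other hand G contains the 4-clique {0, 1, 2, 4}. A clique must lie in a single bag of any decomposition, so no decomposition can have width below 3. Hence tw(G) = 3 exactly.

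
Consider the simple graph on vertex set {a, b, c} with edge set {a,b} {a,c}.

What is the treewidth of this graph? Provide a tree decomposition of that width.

Treewidth 1.
One such decomposition:
Bags: B1 = {a, b}  B2 = {a, c}
Tree: B1–B2

Each bag holds 2 vertices, so the decomposition has width 1, which upper-bounds the treewidth. Any graph with an edge has treewidth ≥ 1, and G has the edge b–a. The upper and lower bounds meet at 1, so that is the treewidth.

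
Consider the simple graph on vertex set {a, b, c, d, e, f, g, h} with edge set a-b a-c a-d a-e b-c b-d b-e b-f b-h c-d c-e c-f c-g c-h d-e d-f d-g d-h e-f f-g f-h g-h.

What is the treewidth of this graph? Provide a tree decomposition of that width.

Each bag holds 5 vertices, so the decomposition has width 4, which upper-bounds the treewidth. Conversely, {a, b, c, d, e} is a clique of size 5, and the vertices of any clique must share a bag in every tree decomposition; so some bag has ≥ 5 vertices and tw(G) ≥ 4. Combining the bounds, tw(G) = 4.

Treewidth 4.
Bags: B1 = {b, c, d, f, h}  B2 = {b, c, d, e, f}  B3 = {a, b, c, d, e}  B4 = {c, d, f, g, h}
Tree: B1–B2, B2–B3, B1–B4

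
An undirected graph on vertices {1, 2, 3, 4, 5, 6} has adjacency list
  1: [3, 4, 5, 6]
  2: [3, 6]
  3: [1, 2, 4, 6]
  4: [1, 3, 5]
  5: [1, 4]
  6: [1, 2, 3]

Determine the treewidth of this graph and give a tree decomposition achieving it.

Treewidth 2.
One such decomposition:
Bags: B1 = {1, 4, 5}  B2 = {1, 3, 4}  B3 = {1, 3, 6}  B4 = {2, 3, 6}
Tree: B1–B2, B2–B3, B3–B4

Every bag has size at most 3, so the width is 3 − 1 = 2 and tw(G) ≤ 2. For the lower bound, the 3 vertices {1, 3, 4} are pairwise adjacent, and any tree decomposition puts a clique entirely inside one bag — forcing width ≥ 2. The upper and lower bounds meet at 2, so that is the treewidth.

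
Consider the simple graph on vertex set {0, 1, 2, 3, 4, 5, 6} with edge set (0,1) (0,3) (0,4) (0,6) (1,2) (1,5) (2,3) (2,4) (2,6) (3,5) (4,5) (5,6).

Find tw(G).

A width-3 tree decomposition is:
Bags: B1 = {0, 2, 3, 5}  B2 = {0, 2, 4, 5}  B3 = {0, 1, 2, 5}  B4 = {0, 2, 5, 6}
Tree: B1–B2, B2–B3, B3–B4
Every bag has size at most 4, so the width is 4 − 1 = 3 and tw(G) ≤ 3. For the lower bound: the 4 vertex sets {3,5}, {2,4}, {0}, {1} are disjoint, each induces a connected subgraph, and every pair is joined by at least one edge of G. Contracting each set to a single vertex therefore yields K_{4} as a minor, and since treewidth is minor-monotone, tw(G) ≥ tw(K_{4}) = 3. Therefore the treewidth is 3.

3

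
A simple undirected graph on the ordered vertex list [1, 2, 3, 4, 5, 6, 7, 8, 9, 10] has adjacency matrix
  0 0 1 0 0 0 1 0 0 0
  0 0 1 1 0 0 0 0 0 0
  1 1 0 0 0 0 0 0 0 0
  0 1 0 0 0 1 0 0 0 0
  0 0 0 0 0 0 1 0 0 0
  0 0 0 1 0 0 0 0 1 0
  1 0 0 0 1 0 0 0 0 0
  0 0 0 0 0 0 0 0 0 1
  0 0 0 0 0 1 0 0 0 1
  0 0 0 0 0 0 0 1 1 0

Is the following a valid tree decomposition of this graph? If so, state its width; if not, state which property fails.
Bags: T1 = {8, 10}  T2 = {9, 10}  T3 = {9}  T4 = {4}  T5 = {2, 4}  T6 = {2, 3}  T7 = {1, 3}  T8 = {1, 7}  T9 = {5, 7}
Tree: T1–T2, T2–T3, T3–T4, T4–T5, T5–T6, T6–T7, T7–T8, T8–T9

A tree decomposition must satisfy three properties: every vertex lies in some bag; for every edge, both endpoints lie together in some bag; and for every vertex, the bags containing it form a connected subtree. Here vertex 6 appears in no bag, so the decomposition is invalid.

No — vertex 6 appears in no bag.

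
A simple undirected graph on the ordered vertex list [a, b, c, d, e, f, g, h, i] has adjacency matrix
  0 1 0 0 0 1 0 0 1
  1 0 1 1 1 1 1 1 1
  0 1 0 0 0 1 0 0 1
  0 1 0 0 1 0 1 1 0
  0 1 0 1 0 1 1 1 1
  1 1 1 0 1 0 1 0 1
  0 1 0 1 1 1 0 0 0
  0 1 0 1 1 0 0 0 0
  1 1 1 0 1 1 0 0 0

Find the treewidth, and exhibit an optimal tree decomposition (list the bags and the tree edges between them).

The largest bag has 4 vertices, giving width 3; this decomposition certifies tw(G) ≤ 3. Conversely, {b, d, e, g} is a clique of size 4, and the vertices of any clique must share a bag in every tree decomposition; so some bag has ≥ 4 vertices and tw(G) ≥ 3. The upper and lower bounds meet at 3, so that is the treewidth.

Treewidth 3.
One such decomposition:
Bags: B1 = {a, b, f, i}  B2 = {b, e, f, i}  B3 = {b, e, f, g}  B4 = {b, c, f, i}  B5 = {b, d, e, g}  B6 = {b, d, e, h}
Tree: B1–B2, B2–B3, B2–B4, B3–B5, B5–B6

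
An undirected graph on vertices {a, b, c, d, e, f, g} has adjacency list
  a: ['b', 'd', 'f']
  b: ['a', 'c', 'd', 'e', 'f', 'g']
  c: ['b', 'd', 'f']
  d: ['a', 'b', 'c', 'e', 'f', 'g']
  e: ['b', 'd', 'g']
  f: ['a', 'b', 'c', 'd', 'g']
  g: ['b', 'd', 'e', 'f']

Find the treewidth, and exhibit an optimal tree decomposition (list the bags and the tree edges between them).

Treewidth 3.
One such decomposition:
Bags: B1 = {b, d, e, g}  B2 = {b, d, f, g}  B3 = {a, b, d, f}  B4 = {b, c, d, f}
Tree: B1–B2, B2–B3, B2–B4

Each bag holds 4 vertices, so the decomposition has width 3, which upper-bounds the treewidth. For the lower bound, the 4 vertices {b, d, e, g} are pairwise adjacent, and any tree decomposition puts a clique entirely inside one bag — forcing width ≥ 3. Therefore the treewidth is 3.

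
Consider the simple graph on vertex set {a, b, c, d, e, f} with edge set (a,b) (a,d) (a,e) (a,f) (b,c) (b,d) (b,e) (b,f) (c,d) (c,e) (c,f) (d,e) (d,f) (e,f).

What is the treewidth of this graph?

4

A width-4 tree decomposition is:
Bags: B1 = {b, c, d, e, f}  B2 = {a, b, d, e, f}
Tree: B1–B2
Every bag has size at most 5, so the width is 5 − 1 = 4 and tw(G) ≤ 4. On the other hand G contains the 5-clique {b, c, d, e, f}. A clique must lie in a single bag of any decomposition, so no decomposition can have width below 4. Hence tw(G) = 4 exactly.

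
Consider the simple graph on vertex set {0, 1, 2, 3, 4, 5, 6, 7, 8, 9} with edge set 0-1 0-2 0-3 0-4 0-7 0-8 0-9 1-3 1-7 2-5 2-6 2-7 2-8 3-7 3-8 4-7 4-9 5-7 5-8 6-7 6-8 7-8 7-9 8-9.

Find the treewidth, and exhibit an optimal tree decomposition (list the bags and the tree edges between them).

Each bag holds 4 vertices, so the decomposition has width 3, which upper-bounds the treewidth. For the lower bound, the 4 vertices {0, 7, 8, 9} are pairwise adjacent, and any tree decomposition puts a clique entirely inside one bag — forcing width ≥ 3. Combining the bounds, tw(G) = 3.

Treewidth 3.
One such decomposition:
Bags: B1 = {0, 7, 8, 9}  B2 = {0, 4, 7, 9}  B3 = {0, 3, 7, 8}  B4 = {0, 2, 7, 8}  B5 = {0, 1, 3, 7}  B6 = {2, 5, 7, 8}  B7 = {2, 6, 7, 8}
Tree: B1–B2, B1–B3, B1–B4, B3–B5, B4–B6, B6–B7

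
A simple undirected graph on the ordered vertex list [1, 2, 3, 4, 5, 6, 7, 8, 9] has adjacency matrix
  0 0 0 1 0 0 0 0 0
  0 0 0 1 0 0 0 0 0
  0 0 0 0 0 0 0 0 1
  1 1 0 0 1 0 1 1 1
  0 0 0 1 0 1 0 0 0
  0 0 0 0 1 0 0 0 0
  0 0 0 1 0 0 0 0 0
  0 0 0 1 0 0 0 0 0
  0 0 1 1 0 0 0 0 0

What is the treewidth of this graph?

1

A width-1 tree decomposition is:
Bags: B1 = {4, 5}  B2 = {5, 6}  B3 = {4, 9}  B4 = {1, 4}  B5 = {3, 9}  B6 = {4, 7}  B7 = {4, 8}  B8 = {2, 4}
Tree: B1–B2, B1–B3, B1–B4, B3–B5, B4–B6, B6–B7, B3–B8
Every bag has size at most 2, so the width is 2 − 1 = 1 and tw(G) ≤ 1. Any graph with an edge has treewidth ≥ 1, and G has the edge 4–5. Hence tw(G) = 1 exactly.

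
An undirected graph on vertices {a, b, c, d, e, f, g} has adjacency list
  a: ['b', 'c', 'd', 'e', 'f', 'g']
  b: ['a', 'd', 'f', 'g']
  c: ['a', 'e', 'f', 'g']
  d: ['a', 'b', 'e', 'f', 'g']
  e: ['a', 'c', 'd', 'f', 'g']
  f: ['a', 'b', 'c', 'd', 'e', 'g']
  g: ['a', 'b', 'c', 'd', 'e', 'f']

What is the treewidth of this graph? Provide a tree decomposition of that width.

The largest bag has 5 vertices, giving width 4; this decomposition certifies tw(G) ≤ 4. On the other hand G contains the 5-clique {a, d, e, f, g}. A clique must lie in a single bag of any decomposition, so no decomposition can have width below 4. The upper and lower bounds meet at 4, so that is the treewidth.

Treewidth 4.
One optimal decomposition is:
Bags: B1 = {a, d, e, f, g}  B2 = {a, b, d, f, g}  B3 = {a, c, e, f, g}
Tree: B1–B2, B1–B3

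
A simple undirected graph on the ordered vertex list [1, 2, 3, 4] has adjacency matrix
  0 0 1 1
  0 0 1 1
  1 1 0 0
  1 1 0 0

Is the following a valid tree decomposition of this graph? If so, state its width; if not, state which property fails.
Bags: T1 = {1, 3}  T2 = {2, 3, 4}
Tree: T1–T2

A tree decomposition must satisfy three properties: every vertex lies in some bag; for every edge, both endpoints lie together in some bag; and for every vertex, the bags containing it form a connected subtree. Here edge (4,1) lies in no bag, so the decomposition is invalid.

No — edge (4,1) lies in no bag.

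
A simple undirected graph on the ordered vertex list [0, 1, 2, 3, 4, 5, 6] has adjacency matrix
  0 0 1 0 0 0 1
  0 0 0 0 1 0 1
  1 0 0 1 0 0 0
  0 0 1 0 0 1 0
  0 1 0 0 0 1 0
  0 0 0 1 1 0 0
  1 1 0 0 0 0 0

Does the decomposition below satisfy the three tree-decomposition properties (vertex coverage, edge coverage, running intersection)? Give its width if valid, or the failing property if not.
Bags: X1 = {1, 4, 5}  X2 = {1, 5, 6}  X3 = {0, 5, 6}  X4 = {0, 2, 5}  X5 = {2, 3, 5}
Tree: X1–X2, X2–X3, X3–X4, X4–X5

Vertex coverage: the bags together contain {0, 1, 2, 3, 4, 5, 6}, the full vertex set. Edge coverage: each edge of G has both endpoints in at least one bag. Running intersection: for every vertex, the bags containing it form a connected subtree. All three properties hold, so this is a valid tree decomposition of width max|bag| − 1 = 2, and hence tw(G) ≤ 2.

Yes; width 2.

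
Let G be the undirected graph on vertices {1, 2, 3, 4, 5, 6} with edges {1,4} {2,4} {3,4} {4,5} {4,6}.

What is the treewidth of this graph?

1

A width-1 tree decomposition is:
Bags: B1 = {1, 4}  B2 = {2, 4}  B3 = {3, 4}  B4 = {4, 6}  B5 = {4, 5}
Tree: B1–B2, B1–B3, B3–B4, B3–B5
Each bag holds 2 vertices, so the decomposition has width 1, which upper-bounds the treewidth. Since G has at least one edge (e.g. 4–1), it is not an edgeless graph, so tw(G) ≥ 1. Therefore the treewidth is 1.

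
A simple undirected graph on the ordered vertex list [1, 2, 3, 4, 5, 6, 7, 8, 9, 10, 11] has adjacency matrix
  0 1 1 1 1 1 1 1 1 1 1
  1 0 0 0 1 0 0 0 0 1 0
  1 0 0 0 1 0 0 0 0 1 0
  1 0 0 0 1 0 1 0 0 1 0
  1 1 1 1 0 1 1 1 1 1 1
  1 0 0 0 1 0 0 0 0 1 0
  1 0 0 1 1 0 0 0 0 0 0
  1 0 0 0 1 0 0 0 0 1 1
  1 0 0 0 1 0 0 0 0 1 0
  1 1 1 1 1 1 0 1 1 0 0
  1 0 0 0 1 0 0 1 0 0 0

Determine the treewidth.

A width-3 tree decomposition is:
Bags: B1 = {1, 4, 5, 10}  B2 = {1, 5, 6, 10}  B3 = {1, 3, 5, 10}  B4 = {1, 2, 5, 10}  B5 = {1, 5, 8, 10}  B6 = {1, 5, 9, 10}  B7 = {1, 4, 5, 7}  B8 = {1, 5, 8, 11}
Tree: B1–B2, B1–B3, B1–B4, B4–B5, B4–B6, B1–B7, B5–B8
Each bag holds 4 vertices, so the decomposition has width 3, which upper-bounds the treewidth. Conversely, {1, 2, 5, 10} is a clique of size 4, and the vertices of any clique must share a bag in every tree decomposition; so some bag has ≥ 4 vertices and tw(G) ≥ 3. Combining the bounds, tw(G) = 3.

3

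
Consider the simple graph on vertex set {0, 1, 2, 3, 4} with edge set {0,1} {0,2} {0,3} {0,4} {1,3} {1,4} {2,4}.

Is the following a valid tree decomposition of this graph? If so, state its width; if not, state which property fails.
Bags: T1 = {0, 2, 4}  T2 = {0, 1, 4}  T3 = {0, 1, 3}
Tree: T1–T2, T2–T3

Vertex coverage: the bags together contain {0, 1, 2, 3, 4}, the full vertex set. Edge coverage: each edge of G has both endpoints in at least one bag. Running intersection: for every vertex, the bags containing it form a connected subtree. All three properties hold, so this is a valid tree decomposition of width max|bag| − 1 = 2, and hence tw(G) ≤ 2.

Yes; width 2.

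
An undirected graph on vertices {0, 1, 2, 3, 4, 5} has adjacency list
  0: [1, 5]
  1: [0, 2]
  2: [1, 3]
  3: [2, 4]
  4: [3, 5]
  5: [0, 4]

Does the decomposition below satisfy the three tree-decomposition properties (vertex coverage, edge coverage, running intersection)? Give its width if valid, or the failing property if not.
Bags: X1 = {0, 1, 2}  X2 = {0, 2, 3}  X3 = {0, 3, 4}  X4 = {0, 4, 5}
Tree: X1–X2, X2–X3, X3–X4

Yes; width 2.

Every vertex of G appears in some bag (union = {0, 1, 2, 3, 4, 5}); every edge is covered by a bag; and for each vertex v the set of bags containing v is connected in the bag tree. The decomposition is therefore valid. The largest bag has 3 vertices, so the width is 2.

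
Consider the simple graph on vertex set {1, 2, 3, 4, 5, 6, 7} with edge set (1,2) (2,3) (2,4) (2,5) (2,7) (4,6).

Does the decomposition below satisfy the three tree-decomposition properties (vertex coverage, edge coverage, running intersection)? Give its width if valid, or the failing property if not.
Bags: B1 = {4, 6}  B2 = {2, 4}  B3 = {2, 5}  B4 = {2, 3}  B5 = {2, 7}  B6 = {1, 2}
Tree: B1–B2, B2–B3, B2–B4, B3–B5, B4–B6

Every vertex of G appears in some bag (union = {1, 2, 3, 4, 5, 6, 7}); every edge is covered by a bag; and for each vertex v the set of bags containing v is connected in the bag tree. The decomposition is therefore valid. The largest bag has 2 vertices, so the width is 1.

Yes; width 1.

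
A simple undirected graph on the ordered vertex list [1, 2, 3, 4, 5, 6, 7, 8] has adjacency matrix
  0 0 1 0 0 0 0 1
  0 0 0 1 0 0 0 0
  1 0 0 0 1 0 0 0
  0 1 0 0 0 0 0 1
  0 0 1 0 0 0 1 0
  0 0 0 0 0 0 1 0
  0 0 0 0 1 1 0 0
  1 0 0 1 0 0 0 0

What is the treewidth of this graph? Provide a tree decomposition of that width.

Treewidth 1.
One such decomposition:
Bags: B1 = {6, 7}  B2 = {5, 7}  B3 = {3, 5}  B4 = {1, 3}  B5 = {1, 8}  B6 = {4, 8}  B7 = {2, 4}
Tree: B1–B2, B2–B3, B3–B4, B4–B5, B5–B6, B6–B7

The largest bag has 2 vertices, giving width 1; this decomposition certifies tw(G) ≤ 1. G has an edge, so its treewidth is at least 1. Combining the bounds, tw(G) = 1.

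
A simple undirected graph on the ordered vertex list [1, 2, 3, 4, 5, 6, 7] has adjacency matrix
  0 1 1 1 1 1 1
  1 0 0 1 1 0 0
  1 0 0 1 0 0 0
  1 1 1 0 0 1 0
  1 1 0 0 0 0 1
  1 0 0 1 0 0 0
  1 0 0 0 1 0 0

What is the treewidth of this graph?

A width-2 tree decomposition is:
Bags: B1 = {1, 2, 4}  B2 = {1, 4, 6}  B3 = {1, 2, 5}  B4 = {1, 5, 7}  B5 = {1, 3, 4}
Tree: B1–B2, B1–B3, B3–B4, B2–B5
Each bag holds 3 vertices, so the decomposition has width 2, which upper-bounds the treewidth. For the lower bound, the 3 vertices {1, 2, 4} are pairwise adjacent, and any tree decomposition puts a clique entirely inside one bag — forcing width ≥ 2. Therefore the treewidth is 2.

2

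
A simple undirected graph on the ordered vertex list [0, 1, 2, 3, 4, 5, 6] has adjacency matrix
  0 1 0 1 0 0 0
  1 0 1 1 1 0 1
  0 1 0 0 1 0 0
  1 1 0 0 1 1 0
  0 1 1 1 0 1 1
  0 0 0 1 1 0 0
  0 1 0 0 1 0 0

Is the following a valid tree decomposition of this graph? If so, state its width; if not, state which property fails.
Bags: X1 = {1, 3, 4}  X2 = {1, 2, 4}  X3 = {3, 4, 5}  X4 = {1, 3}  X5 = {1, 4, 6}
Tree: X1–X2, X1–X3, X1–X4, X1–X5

A tree decomposition must satisfy three properties: every vertex lies in some bag; for every edge, both endpoints lie together in some bag; and for every vertex, the bags containing it form a connected subtree. Here vertex 0 appears in no bag, so the decomposition is invalid.

No — vertex 0 appears in no bag.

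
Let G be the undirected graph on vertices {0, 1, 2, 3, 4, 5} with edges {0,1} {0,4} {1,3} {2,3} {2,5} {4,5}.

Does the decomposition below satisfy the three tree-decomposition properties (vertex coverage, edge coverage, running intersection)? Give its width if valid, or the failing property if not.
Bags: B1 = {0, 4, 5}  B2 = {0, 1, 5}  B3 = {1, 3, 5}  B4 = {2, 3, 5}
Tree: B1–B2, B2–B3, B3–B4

Yes; width 2.

Every vertex of G appears in some bag (union = {0, 1, 2, 3, 4, 5}); every edge is covered by a bag; and for each vertex v the set of bags containing v is connected in the bag tree. The decomposition is therefore valid. The largest bag has 3 vertices, so the width is 2.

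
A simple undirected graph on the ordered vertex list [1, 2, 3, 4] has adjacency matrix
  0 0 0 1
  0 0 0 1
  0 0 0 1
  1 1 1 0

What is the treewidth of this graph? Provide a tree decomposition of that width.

Each bag holds 2 vertices, so the decomposition has width 1, which upper-bounds the treewidth. Any graph with an edge has treewidth ≥ 1, and G has the edge 4–2. The upper and lower bounds meet at 1, so that is the treewidth.

Treewidth 1.
Bags: B1 = {2, 4}  B2 = {3, 4}  B3 = {1, 4}
Tree: B1–B2, B1–B3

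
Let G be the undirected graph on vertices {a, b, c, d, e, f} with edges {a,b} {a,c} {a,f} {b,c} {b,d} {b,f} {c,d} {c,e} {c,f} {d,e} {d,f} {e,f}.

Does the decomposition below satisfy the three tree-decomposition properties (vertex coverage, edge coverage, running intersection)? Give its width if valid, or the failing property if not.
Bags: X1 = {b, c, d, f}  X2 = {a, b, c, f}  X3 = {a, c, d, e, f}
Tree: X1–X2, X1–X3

No — bags containing vertex a are not connected in the tree.

A tree decomposition must satisfy three properties: every vertex lies in some bag; for every edge, both endpoints lie together in some bag; and for every vertex, the bags containing it form a connected subtree. Here bags containing vertex a are not connected in the tree, so the decomposition is invalid.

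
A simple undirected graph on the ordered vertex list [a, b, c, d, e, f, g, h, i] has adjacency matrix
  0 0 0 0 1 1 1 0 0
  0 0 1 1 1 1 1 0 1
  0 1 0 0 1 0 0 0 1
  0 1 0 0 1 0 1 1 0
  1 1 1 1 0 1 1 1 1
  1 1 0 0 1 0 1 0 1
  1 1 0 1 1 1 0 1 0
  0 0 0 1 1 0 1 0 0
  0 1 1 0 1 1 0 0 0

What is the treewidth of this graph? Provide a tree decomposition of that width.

Each bag holds 4 vertices, so the decomposition has width 3, which upper-bounds the treewidth. For the lower bound, the 4 vertices {d, e, g, h} are pairwise adjacent, and any tree decomposition puts a clique entirely inside one bag — forcing width ≥ 3. The upper and lower bounds meet at 3, so that is the treewidth.

Treewidth 3.
One optimal decomposition is:
Bags: B1 = {b, e, f, i}  B2 = {b, e, f, g}  B3 = {a, e, f, g}  B4 = {b, c, e, i}  B5 = {b, d, e, g}  B6 = {d, e, g, h}
Tree: B1–B2, B2–B3, B1–B4, B2–B5, B5–B6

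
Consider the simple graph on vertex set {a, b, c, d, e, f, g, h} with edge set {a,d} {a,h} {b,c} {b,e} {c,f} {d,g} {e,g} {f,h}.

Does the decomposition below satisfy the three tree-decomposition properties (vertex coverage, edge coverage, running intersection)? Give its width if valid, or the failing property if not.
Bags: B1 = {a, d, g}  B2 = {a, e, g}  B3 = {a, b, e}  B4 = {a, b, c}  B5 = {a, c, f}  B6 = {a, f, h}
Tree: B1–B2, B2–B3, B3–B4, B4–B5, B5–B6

Checking the three conditions: (i) the bags cover all of {a, b, c, d, e, f, g, h}; (ii) for each edge, some bag contains both endpoints; (iii) the bags containing any fixed vertex form a subtree. All hold, so the decomposition is valid with width 3 − 1 = 2.

Yes; width 2.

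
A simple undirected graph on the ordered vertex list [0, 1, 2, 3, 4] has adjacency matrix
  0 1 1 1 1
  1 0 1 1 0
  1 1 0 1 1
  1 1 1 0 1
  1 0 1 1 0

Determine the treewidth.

A width-3 tree decomposition is:
Bags: B1 = {0, 2, 3, 4}  B2 = {0, 1, 2, 3}
Tree: B1–B2
The largest bag has 4 vertices, giving width 3; this decomposition certifies tw(G) ≤ 3. On the other hand G contains the 4-clique {0, 1, 2, 3}. A clique must lie in a single bag of any decomposition, so no decomposition can have width below 3. Combining the bounds, tw(G) = 3.

3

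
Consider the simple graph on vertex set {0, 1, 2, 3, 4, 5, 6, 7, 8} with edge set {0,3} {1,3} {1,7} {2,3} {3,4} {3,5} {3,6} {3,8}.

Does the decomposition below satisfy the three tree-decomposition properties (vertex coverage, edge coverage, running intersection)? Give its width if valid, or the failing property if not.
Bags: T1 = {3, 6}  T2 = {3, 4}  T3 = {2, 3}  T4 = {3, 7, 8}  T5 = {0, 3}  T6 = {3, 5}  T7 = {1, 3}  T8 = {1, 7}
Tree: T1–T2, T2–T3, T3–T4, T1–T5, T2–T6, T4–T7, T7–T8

No — bags containing vertex 7 are not connected in the tree.

A tree decomposition must satisfy three properties: every vertex lies in some bag; for every edge, both endpoints lie together in some bag; and for every vertex, the bags containing it form a connected subtree. Here bags containing vertex 7 are not connected in the tree, so the decomposition is invalid.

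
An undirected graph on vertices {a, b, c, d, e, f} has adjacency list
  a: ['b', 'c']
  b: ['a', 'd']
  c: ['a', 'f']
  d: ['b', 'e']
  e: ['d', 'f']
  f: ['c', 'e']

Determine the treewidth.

2

A width-2 tree decomposition is:
Bags: B1 = {b, d, e}  B2 = {a, b, e}  B3 = {a, c, e}  B4 = {c, e, f}
Tree: B1–B2, B2–B3, B3–B4
The largest bag has 3 vertices, giving width 2; this decomposition certifies tw(G) ≤ 2. The edges e–d–b–a–c–f–e form a cycle, so G is not a tree and its treewidth is at least 2. Therefore the treewidth is 2.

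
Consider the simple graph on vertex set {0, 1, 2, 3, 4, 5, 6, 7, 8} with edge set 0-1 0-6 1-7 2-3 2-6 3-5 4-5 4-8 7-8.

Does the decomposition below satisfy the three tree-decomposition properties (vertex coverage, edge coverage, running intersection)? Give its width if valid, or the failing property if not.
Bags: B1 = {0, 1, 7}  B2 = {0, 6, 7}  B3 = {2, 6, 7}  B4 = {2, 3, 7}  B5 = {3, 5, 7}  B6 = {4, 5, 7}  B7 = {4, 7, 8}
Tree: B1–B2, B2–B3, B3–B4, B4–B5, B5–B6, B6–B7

Vertex coverage: the bags together contain {0, 1, 2, 3, 4, 5, 6, 7, 8}, the full vertex set. Edge coverage: each edge of G has both endpoints in at least one bag. Running intersection: for every vertex, the bags containing it form a connected subtree. All three properties hold, so this is a valid tree decomposition of width max|bag| − 1 = 2, and hence tw(G) ≤ 2.

Yes; width 2.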